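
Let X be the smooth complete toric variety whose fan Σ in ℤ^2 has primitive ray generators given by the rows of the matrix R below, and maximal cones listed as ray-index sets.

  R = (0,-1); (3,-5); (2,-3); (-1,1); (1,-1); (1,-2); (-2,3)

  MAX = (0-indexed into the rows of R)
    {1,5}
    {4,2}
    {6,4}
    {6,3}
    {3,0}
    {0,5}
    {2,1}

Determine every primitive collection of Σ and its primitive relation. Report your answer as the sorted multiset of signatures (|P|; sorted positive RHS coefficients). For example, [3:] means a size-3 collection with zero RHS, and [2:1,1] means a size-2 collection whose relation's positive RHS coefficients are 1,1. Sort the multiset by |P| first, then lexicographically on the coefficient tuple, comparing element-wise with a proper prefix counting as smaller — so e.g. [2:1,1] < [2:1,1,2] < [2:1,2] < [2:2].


The 14 primitive collections of Σ (r=7, n=2):

  P={2,6}:  v_{2} + v_{6} = 0  ⟹  sig = [2:]
  P={3,4}:  v_{3} + v_{4} = 0  ⟹  sig = [2:]
  P={0,4}:  v_{0} + v_{4} = v_{5}  ⟹  sig = [2:1]
  P={1,6}:  v_{1} + v_{6} = v_{5}  ⟹  sig = [2:1]
  P={2,3}:  v_{2} + v_{3} = v_{5}  ⟹  sig = [2:1]
  P={2,5}:  v_{2} + v_{5} = v_{1}  ⟹  sig = [2:1]
  P={3,5}:  v_{3} + v_{5} = v_{0}  ⟹  sig = [2:1]
  P={4,5}:  v_{4} + v_{5} = v_{2}  ⟹  sig = [2:1]
  P={5,6}:  v_{5} + v_{6} = v_{3}  ⟹  sig = [2:1]
  P={0,2}:  v_{0} + v_{2} = 2·v_{5}  ⟹  sig = [2:2]
  P={0,6}:  v_{0} + v_{6} = 2·v_{3}  ⟹  sig = [2:2]
  P={1,3}:  v_{1} + v_{3} = 2·v_{5}  ⟹  sig = [2:2]
  P={1,4}:  v_{1} + v_{4} = 2·v_{2}  ⟹  sig = [2:2]
  P={0,1}:  v_{0} + v_{1} = 3·v_{5}  ⟹  sig = [2:3]

Hence PRS(X_Σ) =
[[2:], [2:], [2:1], [2:1], [2:1], [2:1], [2:1], [2:1], [2:1], [2:2], [2:2], [2:2], [2:2], [2:3]]


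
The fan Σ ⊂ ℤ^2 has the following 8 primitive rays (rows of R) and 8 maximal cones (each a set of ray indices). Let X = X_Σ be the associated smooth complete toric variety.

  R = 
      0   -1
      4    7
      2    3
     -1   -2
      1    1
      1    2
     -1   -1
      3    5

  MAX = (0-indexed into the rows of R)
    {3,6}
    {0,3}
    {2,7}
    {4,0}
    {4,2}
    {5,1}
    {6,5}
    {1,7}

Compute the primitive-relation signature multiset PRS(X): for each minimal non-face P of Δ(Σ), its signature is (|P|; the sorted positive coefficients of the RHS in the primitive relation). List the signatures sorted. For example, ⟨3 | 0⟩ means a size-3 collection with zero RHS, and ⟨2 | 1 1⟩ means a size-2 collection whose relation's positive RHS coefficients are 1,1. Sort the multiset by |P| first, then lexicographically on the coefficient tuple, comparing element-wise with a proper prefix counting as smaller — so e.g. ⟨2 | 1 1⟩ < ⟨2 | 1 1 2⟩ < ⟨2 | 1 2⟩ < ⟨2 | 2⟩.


Minimal non-faces — 20 found among 8 rays, 8 max cones:

  P={3,5}:  v_{3} + v_{5} = 0  ⟹  sig = ⟨2 | 0⟩
  P={4,6}:  v_{4} + v_{6} = 0  ⟹  sig = ⟨2 | 0⟩
  P={0,5}:  v_{0} + v_{5} = v_{4}  ⟹  sig = ⟨2 | 1⟩
  P={0,6}:  v_{0} + v_{6} = v_{3}  ⟹  sig = ⟨2 | 1⟩
  P={1,3}:  v_{1} + v_{3} = v_{7}  ⟹  sig = ⟨2 | 1⟩
  P={2,3}:  v_{2} + v_{3} = v_{4}  ⟹  sig = ⟨2 | 1⟩
  P={2,5}:  v_{2} + v_{5} = v_{7}  ⟹  sig = ⟨2 | 1⟩
  P={2,6}:  v_{2} + v_{6} = v_{5}  ⟹  sig = ⟨2 | 1⟩
  P={3,4}:  v_{3} + v_{4} = v_{0}  ⟹  sig = ⟨2 | 1⟩
  P={3,7}:  v_{3} + v_{7} = v_{2}  ⟹  sig = ⟨2 | 1⟩
  P={4,5}:  v_{4} + v_{5} = v_{2}  ⟹  sig = ⟨2 | 1⟩
  P={5,7}:  v_{5} + v_{7} = v_{1}  ⟹  sig = ⟨2 | 1⟩
  P={0,7}:  v_{0} + v_{7} = v_{2} + v_{4}  ⟹  sig = ⟨2 | 1 1⟩
  P={1,4}:  v_{1} + v_{4} = v_{2} + v_{7}  ⟹  sig = ⟨2 | 1 1⟩
  P={0,1}:  v_{0} + v_{1} = 2·v_{2}  ⟹  sig = ⟨2 | 2⟩
  P={0,2}:  v_{0} + v_{2} = 2·v_{4}  ⟹  sig = ⟨2 | 2⟩
  P={1,2}:  v_{1} + v_{2} = 2·v_{7}  ⟹  sig = ⟨2 | 2⟩
  P={4,7}:  v_{4} + v_{7} = 2·v_{2}  ⟹  sig = ⟨2 | 2⟩
  P={6,7}:  v_{6} + v_{7} = 2·v_{5}  ⟹  sig = ⟨2 | 2⟩
  P={1,6}:  v_{1} + v_{6} = 3·v_{5}  ⟹  sig = ⟨2 | 3⟩

Signatures (|P|; sorted positive RHS coefficients), sorted:
    |P|=2: 20 collections, coeffs (), (), (1), (1), (1), (1), (1), (1), (1), (1), (1), (1), (1,1), (1,1), (2), (2), (2), (2), (2), (3)


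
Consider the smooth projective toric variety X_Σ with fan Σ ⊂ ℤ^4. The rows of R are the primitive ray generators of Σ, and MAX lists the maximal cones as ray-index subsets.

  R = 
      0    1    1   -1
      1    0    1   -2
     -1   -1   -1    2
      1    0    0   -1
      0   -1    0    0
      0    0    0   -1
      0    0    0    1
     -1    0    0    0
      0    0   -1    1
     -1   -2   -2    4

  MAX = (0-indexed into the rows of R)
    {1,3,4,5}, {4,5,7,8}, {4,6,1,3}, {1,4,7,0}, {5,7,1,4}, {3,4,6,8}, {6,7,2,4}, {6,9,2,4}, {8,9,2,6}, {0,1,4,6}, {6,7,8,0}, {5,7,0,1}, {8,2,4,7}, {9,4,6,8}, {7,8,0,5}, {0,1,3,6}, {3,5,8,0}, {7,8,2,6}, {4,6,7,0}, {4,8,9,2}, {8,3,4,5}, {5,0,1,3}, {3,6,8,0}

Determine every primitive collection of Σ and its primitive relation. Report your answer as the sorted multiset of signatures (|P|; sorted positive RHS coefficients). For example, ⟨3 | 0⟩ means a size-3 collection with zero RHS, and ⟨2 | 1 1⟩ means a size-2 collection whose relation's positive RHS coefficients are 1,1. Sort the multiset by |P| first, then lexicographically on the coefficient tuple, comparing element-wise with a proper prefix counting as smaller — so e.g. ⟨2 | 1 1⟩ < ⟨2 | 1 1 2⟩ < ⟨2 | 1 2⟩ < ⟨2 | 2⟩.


Primitive collections (18):

  P = {5,6}:  v_{5} + v_{6} = 0  ⟹  sig = ⟨2 | 0⟩
  P = {1,2}:  v_{1} + v_{2} = v_{4}  ⟹  sig = ⟨2 | 1⟩
  P = {1,8}:  v_{1} + v_{8} = v_{3}  ⟹  sig = ⟨2 | 1⟩
  P = {3,7}:  v_{3} + v_{7} = v_{5}  ⟹  sig = ⟨2 | 1⟩
  P = {0,2}:  v_{0} + v_{2} = v_{6} + v_{7}  ⟹  sig = ⟨2 | 1 1⟩
  P = {0,9}:  v_{0} + v_{9} = v_{2} + v_{6}  ⟹  sig = ⟨2 | 1 1⟩
  P = {2,3}:  v_{2} + v_{3} = v_{4} + v_{8}  ⟹  sig = ⟨2 | 1 1⟩
  P = {2,5}:  v_{2} + v_{5} = v_{4} + v_{7} + v_{8}  ⟹  sig = ⟨2 | 1 1 1⟩
  P = {5,9}:  v_{5} + v_{9} = v_{2} + v_{4} + v_{8}  ⟹  sig = ⟨2 | 1 1 1⟩
  P = {1,9}:  v_{1} + v_{9} = 2·v_{4} + v_{6} + v_{8}  ⟹  sig = ⟨2 | 1 1 2⟩
  P = {3,9}:  v_{3} + v_{9} = 2·v_{4} + v_{6} + 2·v_{8}  ⟹  sig = ⟨2 | 1 2 2⟩
  P = {7,9}:  v_{7} + v_{9} = 2·v_{2}  ⟹  sig = ⟨2 | 2⟩
  P = {0,4,8}:  v_{0} + v_{4} + v_{8} = 0  ⟹  sig = ⟨3 | 0⟩
  P = {0,3,4}:  v_{0} + v_{3} + v_{4} = v_{1}  ⟹  sig = ⟨3 | 1⟩
  P = {0,4,5}:  v_{0} + v_{4} + v_{5} = v_{1} + v_{7}  ⟹  sig = ⟨3 | 1 1⟩
  P = {1,6,7}:  v_{1} + v_{6} + v_{7} = v_{0} + v_{4}  ⟹  sig = ⟨3 | 1 1⟩
  P = {2,4,6,8}:  v_{2} + v_{4} + v_{6} + v_{8} = v_{9}  ⟹  sig = ⟨4 | 1⟩
  P = {4,6,7,8}:  v_{4} + v_{6} + v_{7} + v_{8} = v_{2}  ⟹  sig = ⟨4 | 1⟩

so the primitive-relation signature multiset is
    |P|=2: 12 collections, coeffs (), (1), (1), (1), (1,1), (1,1), (1,1), (1,1,1), (1,1,1), (1,1,2), (1,2,2), (2)
    |P|=3: 4 collections, coeffs (), (1), (1,1), (1,1)
    |P|=4: 2 collections, coeffs (1), (1)


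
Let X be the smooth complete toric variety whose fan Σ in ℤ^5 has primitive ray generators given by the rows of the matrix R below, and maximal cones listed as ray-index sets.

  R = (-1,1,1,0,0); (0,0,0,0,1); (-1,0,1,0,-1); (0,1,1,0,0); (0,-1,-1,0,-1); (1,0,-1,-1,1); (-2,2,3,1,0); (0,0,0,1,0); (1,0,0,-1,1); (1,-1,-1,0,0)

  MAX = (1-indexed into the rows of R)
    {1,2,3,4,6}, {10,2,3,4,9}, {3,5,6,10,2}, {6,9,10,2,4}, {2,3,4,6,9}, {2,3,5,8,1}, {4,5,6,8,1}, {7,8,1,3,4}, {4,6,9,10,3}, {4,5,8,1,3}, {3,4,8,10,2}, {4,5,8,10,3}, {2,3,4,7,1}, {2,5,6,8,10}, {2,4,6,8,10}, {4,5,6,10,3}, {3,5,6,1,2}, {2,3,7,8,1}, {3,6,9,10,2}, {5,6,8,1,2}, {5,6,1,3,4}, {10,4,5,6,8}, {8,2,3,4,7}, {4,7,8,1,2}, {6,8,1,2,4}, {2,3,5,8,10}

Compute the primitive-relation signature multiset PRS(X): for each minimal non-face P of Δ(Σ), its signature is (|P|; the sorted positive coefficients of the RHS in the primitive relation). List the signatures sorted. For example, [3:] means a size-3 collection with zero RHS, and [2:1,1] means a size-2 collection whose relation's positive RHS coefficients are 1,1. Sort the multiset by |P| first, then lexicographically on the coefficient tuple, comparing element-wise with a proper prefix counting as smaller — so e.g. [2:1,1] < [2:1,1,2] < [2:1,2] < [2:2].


12 minimal non-faces of Δ(Σ) (on 10 rays):

  • {1,10}:  v_{1} + v_{10} = 0  ⇒ sig = [2:]
  • {5,7}:  v_{5} + v_{7} = v_{1} + v_{3} + v_{8}  ⇒ sig = [2:1,1,1]
  • {5,9}:  v_{5} + v_{9} = v_{3} + v_{6} + v_{10}  ⇒ sig = [2:1,1,1]
  • {6,7}:  v_{6} + v_{7} = v_{1} + v_{2} + v_{4}  ⇒ sig = [2:1,1,1]
  • {8,9}:  v_{8} + v_{9} = v_{2} + v_{4} + v_{10}  ⇒ sig = [2:1,1,1]
  • {1,9}:  v_{1} + v_{9} = v_{2} + v_{3} + v_{4} + v_{6}  ⇒ sig = [2:1,1,1,1]
  • {7,10}:  v_{7} + v_{10} = v_{2} + v_{3} + v_{4} + v_{8}  ⇒ sig = [2:1,1,1,1]
  • {7,9}:  v_{7} + v_{9} = 2·v_{2} + v_{3} + 2·v_{4}  ⇒ sig = [2:1,2,2]
  • {2,4,5}:  v_{2} + v_{4} + v_{5} = 0  ⇒ sig = [3:]
  • {3,6,8}:  v_{3} + v_{6} + v_{8} = 0  ⇒ sig = [3:]
  • {1,2,3,4,8}:  v_{1} + v_{2} + v_{3} + v_{4} + v_{8} = v_{7}  ⇒ sig = [5:1]
  • {2,3,4,6,10}:  v_{2} + v_{3} + v_{4} + v_{6} + v_{10} = v_{9}  ⇒ sig = [5:1]

Signatures (|P|; sorted positive RHS coefficients), sorted:
    [2:]
    [2:1,1,1]
    [2:1,1,1]
    [2:1,1,1]
    [2:1,1,1]
    [2:1,1,1,1]
    [2:1,1,1,1]
    [2:1,2,2]
    [3:]
    [3:]
    [5:1]
    [5:1]


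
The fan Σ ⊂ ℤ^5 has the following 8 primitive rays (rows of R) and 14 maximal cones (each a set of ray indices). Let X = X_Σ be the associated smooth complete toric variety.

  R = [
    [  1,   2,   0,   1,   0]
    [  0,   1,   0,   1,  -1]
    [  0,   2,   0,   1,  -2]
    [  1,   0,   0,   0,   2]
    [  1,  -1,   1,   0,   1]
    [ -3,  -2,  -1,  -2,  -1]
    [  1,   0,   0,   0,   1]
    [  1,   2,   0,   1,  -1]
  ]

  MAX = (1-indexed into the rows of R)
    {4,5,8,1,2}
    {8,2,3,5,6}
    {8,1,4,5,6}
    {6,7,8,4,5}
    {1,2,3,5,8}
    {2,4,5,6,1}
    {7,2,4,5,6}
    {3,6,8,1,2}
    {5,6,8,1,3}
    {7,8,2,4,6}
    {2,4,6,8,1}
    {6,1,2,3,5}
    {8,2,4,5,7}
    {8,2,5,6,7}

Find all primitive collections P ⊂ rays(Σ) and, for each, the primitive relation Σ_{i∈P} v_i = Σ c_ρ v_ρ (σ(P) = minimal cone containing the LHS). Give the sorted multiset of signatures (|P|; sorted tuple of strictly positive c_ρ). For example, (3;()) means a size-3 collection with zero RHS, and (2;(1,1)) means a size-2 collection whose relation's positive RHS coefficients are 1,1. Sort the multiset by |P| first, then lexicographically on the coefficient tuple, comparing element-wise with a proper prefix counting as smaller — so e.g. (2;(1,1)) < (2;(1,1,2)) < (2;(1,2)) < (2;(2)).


Δ(Σ) — 8 vertices, 5 min non-faces:

  • {3,4}:  v_{3} + v_{4} = v_{1} — sig = (2;(1))
  • {3,7}:  v_{3} + v_{7} = v_{8} — sig = (2;(1))
  • {1,7}:  v_{1} + v_{7} = v_{4} + v_{8} — sig = (2;(1,1))
  • {2,4,5,6,8}:  v_{2} + v_{4} + v_{5} + v_{6} + v_{8} = 0 — sig = (5;())
  • {1,2,5,6,8}:  v_{1} + v_{2} + v_{5} + v_{6} + v_{8} = v_{3} — sig = (5;(1))

so the primitive-relation signature multiset is
    |P|=2: 3 collections, coeffs (1), (1), (1,1)
    |P|=5: 2 collections, coeffs (), (1)


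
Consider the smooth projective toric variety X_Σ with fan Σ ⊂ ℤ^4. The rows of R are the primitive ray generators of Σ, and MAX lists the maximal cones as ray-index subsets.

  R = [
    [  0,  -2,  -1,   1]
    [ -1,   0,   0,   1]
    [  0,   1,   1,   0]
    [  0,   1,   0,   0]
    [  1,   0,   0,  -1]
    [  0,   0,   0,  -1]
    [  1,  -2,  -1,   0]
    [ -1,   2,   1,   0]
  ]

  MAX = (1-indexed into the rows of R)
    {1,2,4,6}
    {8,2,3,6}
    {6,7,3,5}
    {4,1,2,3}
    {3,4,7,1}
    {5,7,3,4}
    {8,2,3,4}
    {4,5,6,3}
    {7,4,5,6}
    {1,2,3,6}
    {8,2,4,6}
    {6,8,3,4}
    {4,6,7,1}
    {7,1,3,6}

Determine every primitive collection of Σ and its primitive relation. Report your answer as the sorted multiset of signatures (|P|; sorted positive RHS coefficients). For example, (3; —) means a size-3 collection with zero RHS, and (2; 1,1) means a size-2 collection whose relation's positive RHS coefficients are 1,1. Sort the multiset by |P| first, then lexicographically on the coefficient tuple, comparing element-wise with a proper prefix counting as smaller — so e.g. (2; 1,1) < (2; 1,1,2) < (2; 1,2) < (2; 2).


Minimal non-faces — 9 found among 8 rays, 14 max cones:

  {2,5}:  v_{2} + v_{5} = 0  ⇒ sig = (2; —)
  {7,8}:  v_{7} + v_{8} = 0  ⇒ sig = (2; —)
  {1,5}:  v_{1} + v_{5} = v_{7}  ⇒ sig = (2; 1)
  {1,8}:  v_{1} + v_{8} = v_{2}  ⇒ sig = (2; 1)
  {2,7}:  v_{2} + v_{7} = v_{1}  ⇒ sig = (2; 1)
  {5,8}:  v_{5} + v_{8} = v_{3} + v_{4} + v_{6}  ⇒ sig = (2; 1,1,1)
  {1,3,4,6}:  v_{1} + v_{3} + v_{4} + v_{6} = 0  ⇒ sig = (4; —)
  {2,3,4,6}:  v_{2} + v_{3} + v_{4} + v_{6} = v_{8}  ⇒ sig = (4; 1)
  {3,4,6,7}:  v_{3} + v_{4} + v_{6} + v_{7} = v_{5}  ⇒ sig = (4; 1)

so the primitive-relation signature multiset is
{ (2; —) ×2,  (2; 1) ×3,  (2; 1,1,1),  (4; —),  (4; 1) ×2 }


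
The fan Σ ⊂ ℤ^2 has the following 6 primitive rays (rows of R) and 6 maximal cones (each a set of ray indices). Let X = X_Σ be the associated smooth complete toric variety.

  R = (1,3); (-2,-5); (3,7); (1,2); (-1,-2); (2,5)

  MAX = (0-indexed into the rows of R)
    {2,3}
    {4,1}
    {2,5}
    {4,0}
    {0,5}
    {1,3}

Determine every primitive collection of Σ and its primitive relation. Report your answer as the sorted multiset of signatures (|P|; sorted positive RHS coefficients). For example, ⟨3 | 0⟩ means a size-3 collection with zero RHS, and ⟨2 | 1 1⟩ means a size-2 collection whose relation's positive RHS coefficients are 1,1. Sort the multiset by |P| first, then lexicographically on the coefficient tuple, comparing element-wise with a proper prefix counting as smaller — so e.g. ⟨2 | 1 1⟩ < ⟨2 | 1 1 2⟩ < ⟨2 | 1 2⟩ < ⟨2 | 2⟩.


Minimal non-faces — 9 found among 6 rays, 6 max cones:

  {1,5}:  v_{1} + v_{5} = 0  →  sig = ⟨2 | 0⟩
  {3,4}:  v_{3} + v_{4} = 0  →  sig = ⟨2 | 0⟩
  {0,1}:  v_{0} + v_{1} = v_{4}  →  sig = ⟨2 | 1⟩
  {0,3}:  v_{0} + v_{3} = v_{5}  →  sig = ⟨2 | 1⟩
  {1,2}:  v_{1} + v_{2} = v_{3}  →  sig = ⟨2 | 1⟩
  {2,4}:  v_{2} + v_{4} = v_{5}  →  sig = ⟨2 | 1⟩
  {3,5}:  v_{3} + v_{5} = v_{2}  →  sig = ⟨2 | 1⟩
  {4,5}:  v_{4} + v_{5} = v_{0}  →  sig = ⟨2 | 1⟩
  {0,2}:  v_{0} + v_{2} = 2·v_{5}  →  sig = ⟨2 | 2⟩

Sorted signature multiset PRS(X):
    ⟨2 | 0⟩
    ⟨2 | 0⟩
    ⟨2 | 1⟩
    ⟨2 | 1⟩
    ⟨2 | 1⟩
    ⟨2 | 1⟩
    ⟨2 | 1⟩
    ⟨2 | 1⟩
    ⟨2 | 2⟩


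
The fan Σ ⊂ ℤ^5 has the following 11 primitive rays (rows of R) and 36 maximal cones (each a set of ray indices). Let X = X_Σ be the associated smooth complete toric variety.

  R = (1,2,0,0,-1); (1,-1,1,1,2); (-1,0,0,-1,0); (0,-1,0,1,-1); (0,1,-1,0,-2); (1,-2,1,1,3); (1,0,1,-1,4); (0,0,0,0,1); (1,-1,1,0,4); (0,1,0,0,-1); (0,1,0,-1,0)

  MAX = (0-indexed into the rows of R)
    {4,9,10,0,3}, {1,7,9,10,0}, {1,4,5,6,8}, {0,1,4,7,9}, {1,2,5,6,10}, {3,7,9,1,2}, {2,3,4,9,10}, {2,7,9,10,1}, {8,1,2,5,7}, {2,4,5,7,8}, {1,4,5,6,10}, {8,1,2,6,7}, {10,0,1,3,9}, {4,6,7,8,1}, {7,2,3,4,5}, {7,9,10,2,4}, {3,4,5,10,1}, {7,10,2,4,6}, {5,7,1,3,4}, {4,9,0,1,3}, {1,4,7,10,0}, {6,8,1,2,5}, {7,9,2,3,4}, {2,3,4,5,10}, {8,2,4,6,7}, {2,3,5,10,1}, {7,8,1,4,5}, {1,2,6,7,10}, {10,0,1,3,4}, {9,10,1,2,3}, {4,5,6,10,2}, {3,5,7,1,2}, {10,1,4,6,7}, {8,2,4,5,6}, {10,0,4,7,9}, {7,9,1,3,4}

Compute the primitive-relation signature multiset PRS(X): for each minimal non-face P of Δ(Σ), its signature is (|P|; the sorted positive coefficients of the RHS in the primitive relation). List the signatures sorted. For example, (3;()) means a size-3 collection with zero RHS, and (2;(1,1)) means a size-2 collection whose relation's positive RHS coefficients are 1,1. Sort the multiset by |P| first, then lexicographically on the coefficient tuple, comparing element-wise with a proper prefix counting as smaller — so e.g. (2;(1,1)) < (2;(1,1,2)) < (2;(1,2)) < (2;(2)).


Minimal non-faces — 16 found among 11 rays, 36 max cones:

  • {3,8}:  v_{3} + v_{8} = v_{5}  ⇒ sig = (2;(1))
  • {5,9}:  v_{5} + v_{9} = v_{1}  ⇒ sig = (2;(1))
  • {8,10}:  v_{8} + v_{10} = v_{6}  ⇒ sig = (2;(1))
  • {0,2}:  v_{0} + v_{2} = v_{9} + v_{10}  ⇒ sig = (2;(1,1))
  • {3,6}:  v_{3} + v_{6} = v_{5} + v_{10}  ⇒ sig = (2;(1,1))
  • {8,9}:  v_{8} + v_{9} = v_{1} + v_{7} + v_{10}  ⇒ sig = (2;(1,1,1))
  • {0,5}:  v_{0} + v_{5} = 2·v_{1} + v_{4} + v_{10}  ⇒ sig = (2;(1,1,2))
  • {6,9}:  v_{6} + v_{9} = v_{1} + v_{7} + 2·v_{10}  ⇒ sig = (2;(1,1,2))
  • {0,8}:  v_{0} + v_{8} = 2·v_{1} + v_{4} + v_{7} + 2·v_{10}  ⇒ sig = (2;(1,1,2,2))
  • {0,6}:  v_{0} + v_{6} = 2·v_{1} + v_{4} + v_{7} + 3·v_{10}  ⇒ sig = (2;(1,1,2,3))
  • {1,2,4}:  v_{1} + v_{2} + v_{4} = 0  ⇒ sig = (3;())
  • {3,7,10}:  v_{3} + v_{7} + v_{10} = 0  ⇒ sig = (3;())
  • {5,7,10}:  v_{5} + v_{7} + v_{10} = v_{8}  ⇒ sig = (3;(1))
  • {0,3,7}:  v_{0} + v_{3} + v_{7} = v_{1} + v_{4} + v_{9}  ⇒ sig = (3;(1,1,1))
  • {5,6,7}:  v_{5} + v_{6} + v_{7} = 2·v_{8}  ⇒ sig = (3;(2))
  • {1,4,9,10}:  v_{1} + v_{4} + v_{9} + v_{10} = v_{0}  ⇒ sig = (4;(1))

Sorted signature multiset PRS(X):
[(2;(1)), (2;(1)), (2;(1)), (2;(1,1)), (2;(1,1)), (2;(1,1,1)), (2;(1,1,2)), (2;(1,1,2)), (2;(1,1,2,2)), (2;(1,1,2,3)), (3;()), (3;()), (3;(1)), (3;(1,1,1)), (3;(2)), (4;(1))]


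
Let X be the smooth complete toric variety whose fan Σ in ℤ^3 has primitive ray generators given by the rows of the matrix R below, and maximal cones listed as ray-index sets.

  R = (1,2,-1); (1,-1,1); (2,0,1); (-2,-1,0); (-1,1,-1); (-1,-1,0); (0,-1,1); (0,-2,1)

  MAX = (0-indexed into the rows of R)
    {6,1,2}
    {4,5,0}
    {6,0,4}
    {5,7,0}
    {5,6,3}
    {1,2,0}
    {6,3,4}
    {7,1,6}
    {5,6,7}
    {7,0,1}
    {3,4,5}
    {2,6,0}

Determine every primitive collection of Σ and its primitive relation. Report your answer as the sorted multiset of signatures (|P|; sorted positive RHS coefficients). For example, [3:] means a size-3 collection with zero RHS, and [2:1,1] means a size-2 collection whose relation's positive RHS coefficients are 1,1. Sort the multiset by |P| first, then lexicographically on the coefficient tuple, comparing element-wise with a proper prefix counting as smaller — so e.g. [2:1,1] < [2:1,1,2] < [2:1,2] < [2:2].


Δ(Σ) — 8 vertices, 14 min non-faces:

  • {1,4}:  v_{1} + v_{4} = 0 — sig = [2:]
  • {0,3}:  v_{0} + v_{3} = v_{4} — sig = [2:1]
  • {1,5}:  v_{1} + v_{5} = v_{7} — sig = [2:1]
  • {2,3}:  v_{2} + v_{3} = v_{6} — sig = [2:1]
  • {2,5}:  v_{2} + v_{5} = v_{1} — sig = [2:1]
  • {4,7}:  v_{4} + v_{7} = v_{5} — sig = [2:1]
  • {1,3}:  v_{1} + v_{3} = v_{5} + v_{6} — sig = [2:1,1]
  • {2,4}:  v_{2} + v_{4} = v_{0} + v_{6} — sig = [2:1,1]
  • {3,7}:  v_{3} + v_{7} = 2·v_{5} + v_{6} — sig = [2:1,2]
  • {2,7}:  v_{2} + v_{7} = 2·v_{1} — sig = [2:2]
  • {0,5,6}:  v_{0} + v_{5} + v_{6} = 0 — sig = [3:]
  • {0,1,6}:  v_{0} + v_{1} + v_{6} = v_{2} — sig = [3:1]
  • {0,6,7}:  v_{0} + v_{6} + v_{7} = v_{1} — sig = [3:1]
  • {4,5,6}:  v_{4} + v_{5} + v_{6} = v_{3} — sig = [3:1]

so the primitive-relation signature multiset is
    |P|=2: 10 collections, coeffs (), (1), (1), (1), (1), (1), (1,1), (1,1), (1,2), (2)
    |P|=3: 4 collections, coeffs (), (1), (1), (1)


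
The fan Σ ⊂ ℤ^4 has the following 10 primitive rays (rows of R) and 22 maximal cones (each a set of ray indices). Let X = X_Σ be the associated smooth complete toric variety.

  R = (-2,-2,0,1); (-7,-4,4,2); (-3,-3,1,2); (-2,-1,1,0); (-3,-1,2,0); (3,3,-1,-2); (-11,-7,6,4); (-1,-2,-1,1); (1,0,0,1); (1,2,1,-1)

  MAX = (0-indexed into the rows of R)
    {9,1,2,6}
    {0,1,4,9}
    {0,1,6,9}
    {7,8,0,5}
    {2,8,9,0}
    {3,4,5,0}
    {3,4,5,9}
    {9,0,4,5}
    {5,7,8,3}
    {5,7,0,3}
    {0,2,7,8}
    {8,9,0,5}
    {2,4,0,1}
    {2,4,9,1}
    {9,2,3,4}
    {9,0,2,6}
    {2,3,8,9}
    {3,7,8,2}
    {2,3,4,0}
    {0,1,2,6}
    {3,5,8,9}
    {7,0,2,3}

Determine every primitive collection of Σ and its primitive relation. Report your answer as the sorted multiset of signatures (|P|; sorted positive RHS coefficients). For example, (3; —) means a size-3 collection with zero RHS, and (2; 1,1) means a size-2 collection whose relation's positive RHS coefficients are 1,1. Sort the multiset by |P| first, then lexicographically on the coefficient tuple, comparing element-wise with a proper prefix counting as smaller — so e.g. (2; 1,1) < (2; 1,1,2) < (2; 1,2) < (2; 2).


Δ(Σ) — 10 vertices, 17 min non-faces:

  P = {2,5}:  v_{2} + v_{5} = 0  ⟹  sig = (2; —)
  P = {7,9}:  v_{7} + v_{9} = 0  ⟹  sig = (2; —)
  P = {4,7}:  v_{4} + v_{7} = v_{0} + v_{3}  ⟹  sig = (2; 1,1)
  P = {4,8}:  v_{4} + v_{8} = v_{2} + v_{9}  ⟹  sig = (2; 1,1)
  P = {1,5}:  v_{1} + v_{5} = v_{0} + v_{4} + v_{9}  ⟹  sig = (2; 1,1,1)
  P = {1,7}:  v_{1} + v_{7} = v_{0} + v_{2} + v_{4}  ⟹  sig = (2; 1,1,1)
  P = {3,6}:  v_{3} + v_{6} = v_{1} + v_{2} + v_{4}  ⟹  sig = (2; 1,1,1)
  P = {5,6}:  v_{5} + v_{6} = v_{0} + v_{1} + v_{9}  ⟹  sig = (2; 1,1,1)
  P = {6,7}:  v_{6} + v_{7} = v_{0} + v_{1} + v_{2}  ⟹  sig = (2; 1,1,1)
  P = {1,3}:  v_{1} + v_{3} = v_{2} + 2·v_{4}  ⟹  sig = (2; 1,2)
  P = {1,8}:  v_{1} + v_{8} = v_{0} + 2·v_{2} + 2·v_{9}  ⟹  sig = (2; 1,2,2)
  P = {4,6}:  v_{4} + v_{6} = 2·v_{1}  ⟹  sig = (2; 2)
  P = {6,8}:  v_{6} + v_{8} = 2·v_{0} + 3·v_{2} + 3·v_{9}  ⟹  sig = (2; 2,3,3)
  P = {0,3,8}:  v_{0} + v_{3} + v_{8} = v_{2}  ⟹  sig = (3; 1)
  P = {0,3,9}:  v_{0} + v_{3} + v_{9} = v_{4}  ⟹  sig = (3; 1)
  P = {0,1,2,9}:  v_{0} + v_{1} + v_{2} + v_{9} = v_{6}  ⟹  sig = (4; 1)
  P = {0,2,4,9}:  v_{0} + v_{2} + v_{4} + v_{9} = v_{1}  ⟹  sig = (4; 1)

Hence PRS(X_Σ) =
[(2; —), (2; —), (2; 1,1), (2; 1,1), (2; 1,1,1), (2; 1,1,1), (2; 1,1,1), (2; 1,1,1), (2; 1,1,1), (2; 1,2), (2; 1,2,2), (2; 2), (2; 2,3,3), (3; 1), (3; 1), (4; 1), (4; 1)]


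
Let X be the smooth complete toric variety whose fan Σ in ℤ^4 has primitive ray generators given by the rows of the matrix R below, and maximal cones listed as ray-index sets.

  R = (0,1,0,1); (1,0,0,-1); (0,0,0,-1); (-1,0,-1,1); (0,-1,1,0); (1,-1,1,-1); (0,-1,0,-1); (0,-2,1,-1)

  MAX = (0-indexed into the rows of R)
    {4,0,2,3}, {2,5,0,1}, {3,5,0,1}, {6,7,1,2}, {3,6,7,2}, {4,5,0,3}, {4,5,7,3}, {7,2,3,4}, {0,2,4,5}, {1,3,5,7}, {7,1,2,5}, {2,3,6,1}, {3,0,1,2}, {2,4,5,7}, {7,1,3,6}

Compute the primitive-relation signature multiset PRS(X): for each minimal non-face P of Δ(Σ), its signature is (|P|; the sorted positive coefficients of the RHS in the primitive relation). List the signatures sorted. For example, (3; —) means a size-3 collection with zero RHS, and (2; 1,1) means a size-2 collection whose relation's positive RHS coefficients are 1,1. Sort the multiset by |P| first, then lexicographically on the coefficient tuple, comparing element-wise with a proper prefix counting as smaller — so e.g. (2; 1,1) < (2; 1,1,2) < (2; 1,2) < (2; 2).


Minimal non-faces — 7 found among 8 rays, 15 max cones:

  {0,6}:  v_{0} + v_{6} = 0  so sig = (2; —)
  {0,7}:  v_{0} + v_{7} = v_{4}  so sig = (2; 1)
  {1,4}:  v_{1} + v_{4} = v_{5}  so sig = (2; 1)
  {4,6}:  v_{4} + v_{6} = v_{7}  so sig = (2; 1)
  {5,6}:  v_{5} + v_{6} = v_{1} + v_{7}  so sig = (2; 1,1)
  {2,3,5}:  v_{2} + v_{3} + v_{5} = v_{6}  so sig = (3; 1)
  {1,2,3,7}:  v_{1} + v_{2} + v_{3} + v_{7} = 2·v_{6}  so sig = (4; 2)

Signatures (|P|; sorted positive RHS coefficients), sorted:
[(2; —), (2; 1), (2; 1), (2; 1), (2; 1,1), (3; 1), (4; 2)]


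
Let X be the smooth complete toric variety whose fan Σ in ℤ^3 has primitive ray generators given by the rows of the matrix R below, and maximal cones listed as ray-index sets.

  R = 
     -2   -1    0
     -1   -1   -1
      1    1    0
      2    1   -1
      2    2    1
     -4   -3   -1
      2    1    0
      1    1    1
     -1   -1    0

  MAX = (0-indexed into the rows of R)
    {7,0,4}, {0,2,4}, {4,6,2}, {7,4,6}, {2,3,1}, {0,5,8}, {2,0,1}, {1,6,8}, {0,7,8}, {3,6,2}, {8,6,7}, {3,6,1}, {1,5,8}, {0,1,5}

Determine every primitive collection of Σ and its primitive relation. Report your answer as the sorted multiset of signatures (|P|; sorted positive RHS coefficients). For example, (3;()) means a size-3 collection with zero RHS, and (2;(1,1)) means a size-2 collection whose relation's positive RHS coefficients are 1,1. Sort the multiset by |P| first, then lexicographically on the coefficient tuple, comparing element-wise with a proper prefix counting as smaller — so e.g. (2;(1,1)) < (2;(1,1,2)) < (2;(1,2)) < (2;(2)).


Primitive collections (17):

  P = {0,6}:  v_{0} + v_{6} = 0 ; sig = (2;())
  P = {1,7}:  v_{1} + v_{7} = 0 ; sig = (2;())
  P = {2,8}:  v_{2} + v_{8} = 0 ; sig = (2;())
  P = {1,4}:  v_{1} + v_{4} = v_{2} ; sig = (2;(1))
  P = {2,7}:  v_{2} + v_{7} = v_{4} ; sig = (2;(1))
  P = {4,5}:  v_{4} + v_{5} = v_{0} ; sig = (2;(1))
  P = {4,8}:  v_{4} + v_{8} = v_{7} ; sig = (2;(1))
  P = {0,3}:  v_{0} + v_{3} = v_{1} + v_{2} ; sig = (2;(1,1))
  P = {2,5}:  v_{2} + v_{5} = v_{0} + v_{1} ; sig = (2;(1,1))
  P = {3,7}:  v_{3} + v_{7} = v_{2} + v_{6} ; sig = (2;(1,1))
  P = {3,8}:  v_{3} + v_{8} = v_{1} + v_{6} ; sig = (2;(1,1))
  P = {5,6}:  v_{5} + v_{6} = v_{1} + v_{8} ; sig = (2;(1,1))
  P = {5,7}:  v_{5} + v_{7} = v_{0} + v_{8} ; sig = (2;(1,1))
  P = {3,4}:  v_{3} + v_{4} = 2·v_{2} + v_{6} ; sig = (2;(1,2))
  P = {3,5}:  v_{3} + v_{5} = 2·v_{1} ; sig = (2;(2))
  P = {0,1,8}:  v_{0} + v_{1} + v_{8} = v_{5} ; sig = (3;(1))
  P = {1,2,6}:  v_{1} + v_{2} + v_{6} = v_{3} ; sig = (3;(1))

Hence PRS(X_Σ) =
{ (2;()) ×3,  (2;(1)) ×4,  (2;(1,1)) ×6,  (2;(1,2)),  (2;(2)),  (3;(1)) ×2 }


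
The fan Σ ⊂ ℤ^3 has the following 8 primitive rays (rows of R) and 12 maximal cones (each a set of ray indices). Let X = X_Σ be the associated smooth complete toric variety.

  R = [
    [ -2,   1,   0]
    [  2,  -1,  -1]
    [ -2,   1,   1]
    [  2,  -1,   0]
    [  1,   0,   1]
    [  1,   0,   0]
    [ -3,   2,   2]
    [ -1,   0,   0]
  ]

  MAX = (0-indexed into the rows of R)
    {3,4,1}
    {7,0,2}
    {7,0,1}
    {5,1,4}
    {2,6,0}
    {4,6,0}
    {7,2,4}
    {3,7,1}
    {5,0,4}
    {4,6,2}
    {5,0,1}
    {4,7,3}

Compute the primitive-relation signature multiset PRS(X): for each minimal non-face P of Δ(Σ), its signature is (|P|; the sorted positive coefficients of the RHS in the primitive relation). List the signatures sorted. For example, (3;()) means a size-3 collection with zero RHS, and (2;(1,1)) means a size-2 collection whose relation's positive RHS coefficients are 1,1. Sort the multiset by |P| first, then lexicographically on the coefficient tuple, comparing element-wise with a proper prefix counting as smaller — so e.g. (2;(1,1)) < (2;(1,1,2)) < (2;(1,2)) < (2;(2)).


Primitive collections (14):

  P = {0,3}:  v_{0} + v_{3} = 0 — sig = (2;())
  P = {1,2}:  v_{1} + v_{2} = 0 — sig = (2;())
  P = {5,7}:  v_{5} + v_{7} = 0 — sig = (2;())
  P = {1,6}:  v_{1} + v_{6} = v_{0} + v_{4} — sig = (2;(1,1))
  P = {2,3}:  v_{2} + v_{3} = v_{4} + v_{7} — sig = (2;(1,1))
  P = {2,5}:  v_{2} + v_{5} = v_{0} + v_{4} — sig = (2;(1,1))
  P = {3,5}:  v_{3} + v_{5} = v_{1} + v_{4} — sig = (2;(1,1))
  P = {3,6}:  v_{3} + v_{6} = v_{2} + v_{4} — sig = (2;(1,1))
  P = {6,7}:  v_{6} + v_{7} = 2·v_{2} — sig = (2;(2))
  P = {5,6}:  v_{5} + v_{6} = 2·v_{0} + 2·v_{4} — sig = (2;(2,2))
  P = {0,1,4}:  v_{0} + v_{1} + v_{4} = v_{5} — sig = (3;(1))
  P = {0,2,4}:  v_{0} + v_{2} + v_{4} = v_{6} — sig = (3;(1))
  P = {0,4,7}:  v_{0} + v_{4} + v_{7} = v_{2} — sig = (3;(1))
  P = {1,4,7}:  v_{1} + v_{4} + v_{7} = v_{3} — sig = (3;(1))

Sorted signature multiset PRS(X):
[(2;()), (2;()), (2;()), (2;(1,1)), (2;(1,1)), (2;(1,1)), (2;(1,1)), (2;(1,1)), (2;(2)), (2;(2,2)), (3;(1)), (3;(1)), (3;(1)), (3;(1))]


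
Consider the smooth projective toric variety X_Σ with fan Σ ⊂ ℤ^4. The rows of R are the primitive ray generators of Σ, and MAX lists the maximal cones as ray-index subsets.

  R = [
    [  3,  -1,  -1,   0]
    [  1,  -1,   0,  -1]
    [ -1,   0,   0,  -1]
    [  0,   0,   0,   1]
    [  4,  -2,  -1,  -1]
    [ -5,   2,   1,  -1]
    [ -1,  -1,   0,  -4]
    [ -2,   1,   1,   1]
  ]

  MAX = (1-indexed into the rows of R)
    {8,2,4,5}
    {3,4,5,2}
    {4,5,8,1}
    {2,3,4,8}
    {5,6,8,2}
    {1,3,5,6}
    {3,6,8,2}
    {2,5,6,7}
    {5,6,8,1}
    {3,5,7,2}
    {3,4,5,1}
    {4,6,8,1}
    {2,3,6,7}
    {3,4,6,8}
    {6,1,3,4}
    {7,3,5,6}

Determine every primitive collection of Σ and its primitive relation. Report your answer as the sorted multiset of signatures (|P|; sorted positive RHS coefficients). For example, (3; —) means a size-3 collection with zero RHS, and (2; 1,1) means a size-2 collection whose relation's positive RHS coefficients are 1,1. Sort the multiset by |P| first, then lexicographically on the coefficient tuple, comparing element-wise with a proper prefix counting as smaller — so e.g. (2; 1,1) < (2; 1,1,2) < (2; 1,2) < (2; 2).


9 collections generate NE(X_Σ); each relation:

  {1,2}:  v_{1} + v_{2} = v_{5} — sig = (2; 1)
  {1,7}:  v_{1} + v_{7} = v_{3} + 2·v_{5} + v_{6} — sig = (2; 1,1,2)
  {4,7}:  v_{4} + v_{7} = v_{2} + 2·v_{3} — sig = (2; 1,2)
  {7,8}:  v_{7} + v_{8} = 2·v_{2} + v_{6} — sig = (2; 1,2)
  {1,3,8}:  v_{1} + v_{3} + v_{8} = 0 — sig = (3; —)
  {3,5,8}:  v_{3} + v_{5} + v_{8} = v_{2} — sig = (3; 1)
  {4,5,6}:  v_{4} + v_{5} + v_{6} = v_{3} — sig = (3; 1)
  {2,4,6}:  v_{2} + v_{4} + v_{6} = 2·v_{3} + v_{8} — sig = (3; 1,2)
  {2,3,5,6}:  v_{2} + v_{3} + v_{5} + v_{6} = v_{7} — sig = (4; 1)

Sorted signature multiset PRS(X):
[(2; 1), (2; 1,1,2), (2; 1,2), (2; 1,2), (3; —), (3; 1), (3; 1), (3; 1,2), (4; 1)]


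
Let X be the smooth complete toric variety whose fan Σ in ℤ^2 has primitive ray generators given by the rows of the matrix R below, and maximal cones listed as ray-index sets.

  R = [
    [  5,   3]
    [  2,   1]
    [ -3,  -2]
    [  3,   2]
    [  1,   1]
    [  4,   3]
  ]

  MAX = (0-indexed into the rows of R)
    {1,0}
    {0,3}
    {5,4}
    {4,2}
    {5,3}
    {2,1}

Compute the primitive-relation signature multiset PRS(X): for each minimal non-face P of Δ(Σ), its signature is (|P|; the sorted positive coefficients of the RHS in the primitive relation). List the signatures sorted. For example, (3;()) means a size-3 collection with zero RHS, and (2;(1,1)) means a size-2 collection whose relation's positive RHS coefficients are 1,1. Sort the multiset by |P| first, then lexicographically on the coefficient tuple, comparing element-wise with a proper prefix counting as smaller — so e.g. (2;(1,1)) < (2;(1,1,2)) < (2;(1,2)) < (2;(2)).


9 collections generate NE(X_Σ); each relation:

  {2,3}:  v_{2} + v_{3} = 0  ⇒ sig = (2;())
  {0,2}:  v_{0} + v_{2} = v_{1}  ⇒ sig = (2;(1))
  {1,3}:  v_{1} + v_{3} = v_{0}  ⇒ sig = (2;(1))
  {1,4}:  v_{1} + v_{4} = v_{3}  ⇒ sig = (2;(1))
  {2,5}:  v_{2} + v_{5} = v_{4}  ⇒ sig = (2;(1))
  {3,4}:  v_{3} + v_{4} = v_{5}  ⇒ sig = (2;(1))
  {0,4}:  v_{0} + v_{4} = 2·v_{3}  ⇒ sig = (2;(2))
  {1,5}:  v_{1} + v_{5} = 2·v_{3}  ⇒ sig = (2;(2))
  {0,5}:  v_{0} + v_{5} = 3·v_{3}  ⇒ sig = (2;(3))

so the primitive-relation signature multiset is
{ (2;()),  (2;(1)) ×5,  (2;(2)) ×2,  (2;(3)) }


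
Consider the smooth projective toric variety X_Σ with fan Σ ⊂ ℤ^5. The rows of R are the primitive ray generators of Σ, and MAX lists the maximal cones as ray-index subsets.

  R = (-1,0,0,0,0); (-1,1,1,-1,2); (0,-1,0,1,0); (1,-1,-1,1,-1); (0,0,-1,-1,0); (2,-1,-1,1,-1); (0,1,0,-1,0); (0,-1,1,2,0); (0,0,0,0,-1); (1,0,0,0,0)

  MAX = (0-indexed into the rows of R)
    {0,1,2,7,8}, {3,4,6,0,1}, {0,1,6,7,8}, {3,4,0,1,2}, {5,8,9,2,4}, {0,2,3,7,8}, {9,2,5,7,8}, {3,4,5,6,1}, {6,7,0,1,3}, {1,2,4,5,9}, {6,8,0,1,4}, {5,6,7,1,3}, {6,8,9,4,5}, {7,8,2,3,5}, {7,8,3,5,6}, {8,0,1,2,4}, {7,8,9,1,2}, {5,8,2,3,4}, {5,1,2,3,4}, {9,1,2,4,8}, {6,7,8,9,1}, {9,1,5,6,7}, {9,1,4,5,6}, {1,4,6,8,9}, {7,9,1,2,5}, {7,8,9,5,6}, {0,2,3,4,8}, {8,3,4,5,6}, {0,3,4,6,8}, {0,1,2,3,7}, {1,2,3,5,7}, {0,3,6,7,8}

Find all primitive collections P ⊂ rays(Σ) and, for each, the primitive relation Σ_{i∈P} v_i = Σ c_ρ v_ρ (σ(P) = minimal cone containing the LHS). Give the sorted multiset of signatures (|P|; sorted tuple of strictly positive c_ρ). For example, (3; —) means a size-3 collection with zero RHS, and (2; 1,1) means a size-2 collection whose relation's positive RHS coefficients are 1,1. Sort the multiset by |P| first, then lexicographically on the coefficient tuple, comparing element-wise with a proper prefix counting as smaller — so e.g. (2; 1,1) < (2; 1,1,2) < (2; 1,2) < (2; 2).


Minimal non-faces — 7 found among 10 rays, 32 max cones:

  • {0,9}:  v_{0} + v_{9} = 0  ⇒ sig = (2; —)
  • {2,6}:  v_{2} + v_{6} = 0  ⇒ sig = (2; —)
  • {0,5}:  v_{0} + v_{5} = v_{3}  ⇒ sig = (2; 1)
  • {3,9}:  v_{3} + v_{9} = v_{5}  ⇒ sig = (2; 1)
  • {4,7}:  v_{4} + v_{7} = v_{2}  ⇒ sig = (2; 1)
  • {1,3,8}:  v_{1} + v_{3} + v_{8} = 0  ⇒ sig = (3; —)
  • {1,5,8}:  v_{1} + v_{5} + v_{8} = v_{9}  ⇒ sig = (3; 1)

so the primitive-relation signature multiset is
[(2; —), (2; —), (2; 1), (2; 1), (2; 1), (3; —), (3; 1)]


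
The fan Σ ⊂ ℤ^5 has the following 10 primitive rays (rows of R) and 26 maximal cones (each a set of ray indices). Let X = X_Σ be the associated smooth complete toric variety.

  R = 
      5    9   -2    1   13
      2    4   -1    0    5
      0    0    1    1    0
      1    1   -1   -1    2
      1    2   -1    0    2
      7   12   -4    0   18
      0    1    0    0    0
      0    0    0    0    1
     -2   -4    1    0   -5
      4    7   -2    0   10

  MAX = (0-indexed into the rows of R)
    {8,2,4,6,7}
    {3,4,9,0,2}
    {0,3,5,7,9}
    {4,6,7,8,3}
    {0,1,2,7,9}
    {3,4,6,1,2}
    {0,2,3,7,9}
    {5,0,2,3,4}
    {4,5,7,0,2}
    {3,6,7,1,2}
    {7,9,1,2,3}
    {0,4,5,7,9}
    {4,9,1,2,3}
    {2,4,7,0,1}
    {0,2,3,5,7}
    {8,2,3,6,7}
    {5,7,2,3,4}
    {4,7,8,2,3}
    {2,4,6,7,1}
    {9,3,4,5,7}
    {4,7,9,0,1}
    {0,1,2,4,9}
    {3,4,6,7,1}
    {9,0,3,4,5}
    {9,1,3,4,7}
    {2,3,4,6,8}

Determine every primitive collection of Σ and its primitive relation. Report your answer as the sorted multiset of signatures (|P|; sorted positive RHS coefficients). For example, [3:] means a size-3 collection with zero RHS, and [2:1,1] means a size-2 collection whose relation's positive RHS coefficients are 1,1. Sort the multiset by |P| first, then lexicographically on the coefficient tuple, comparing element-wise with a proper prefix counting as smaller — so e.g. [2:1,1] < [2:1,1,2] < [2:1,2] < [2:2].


Σ has 14 primitive collections:

  P = {1,8}:  v_{1} + v_{8} = 0 ; sig = [2:]
  P = {5,6}:  v_{5} + v_{6} = v_{1} + v_{4} + v_{7} + v_{9} ; sig = [2:1,1,1,1]
  P = {8,9}:  v_{8} + v_{9} = v_{2} + v_{3} + v_{4} + v_{7} ; sig = [2:1,1,1,1]
  P = {0,6}:  v_{0} + v_{6} = 2·v_{1} + v_{2} + v_{4} + v_{7} ; sig = [2:1,1,1,2]
  P = {1,5}:  v_{1} + v_{5} = v_{4} + v_{7} + 2·v_{9} ; sig = [2:1,1,2]
  P = {0,8}:  v_{0} + v_{8} = 2·v_{2} + v_{3} + 2·v_{4} + 2·v_{7} ; sig = [2:1,2,2,2]
  P = {6,9}:  v_{6} + v_{9} = 2·v_{1} ; sig = [2:2]
  P = {5,8}:  v_{5} + v_{8} = 2·v_{2} + 2·v_{3} + 3·v_{4} + 3·v_{7} ; sig = [2:2,2,3,3]
  P = {2,5,9}:  v_{2} + v_{5} + v_{9} = 2·v_{0} + v_{3} ; sig = [3:1,2]
  P = {0,1,3}:  v_{0} + v_{1} + v_{3} = 2·v_{9} ; sig = [3:2]
  P = {0,3,4,7}:  v_{0} + v_{3} + v_{4} + v_{7} = v_{5} ; sig = [4:1]
  P = {2,4,7,9}:  v_{2} + v_{4} + v_{7} + v_{9} = v_{0} ; sig = [4:1]
  P = {1,2,3,4,7}:  v_{1} + v_{2} + v_{3} + v_{4} + v_{7} = v_{9} ; sig = [5:1]
  P = {2,3,4,6,7}:  v_{2} + v_{3} + v_{4} + v_{6} + v_{7} = v_{1} ; sig = [5:1]

Hence PRS(X_Σ) =
{ [2:],  [2:1,1,1,1] ×2,  [2:1,1,1,2],  [2:1,1,2],  [2:1,2,2,2],  [2:2],  [2:2,2,3,3],  [3:1,2],  [3:2],  [4:1] ×2,  [5:1] ×2 }


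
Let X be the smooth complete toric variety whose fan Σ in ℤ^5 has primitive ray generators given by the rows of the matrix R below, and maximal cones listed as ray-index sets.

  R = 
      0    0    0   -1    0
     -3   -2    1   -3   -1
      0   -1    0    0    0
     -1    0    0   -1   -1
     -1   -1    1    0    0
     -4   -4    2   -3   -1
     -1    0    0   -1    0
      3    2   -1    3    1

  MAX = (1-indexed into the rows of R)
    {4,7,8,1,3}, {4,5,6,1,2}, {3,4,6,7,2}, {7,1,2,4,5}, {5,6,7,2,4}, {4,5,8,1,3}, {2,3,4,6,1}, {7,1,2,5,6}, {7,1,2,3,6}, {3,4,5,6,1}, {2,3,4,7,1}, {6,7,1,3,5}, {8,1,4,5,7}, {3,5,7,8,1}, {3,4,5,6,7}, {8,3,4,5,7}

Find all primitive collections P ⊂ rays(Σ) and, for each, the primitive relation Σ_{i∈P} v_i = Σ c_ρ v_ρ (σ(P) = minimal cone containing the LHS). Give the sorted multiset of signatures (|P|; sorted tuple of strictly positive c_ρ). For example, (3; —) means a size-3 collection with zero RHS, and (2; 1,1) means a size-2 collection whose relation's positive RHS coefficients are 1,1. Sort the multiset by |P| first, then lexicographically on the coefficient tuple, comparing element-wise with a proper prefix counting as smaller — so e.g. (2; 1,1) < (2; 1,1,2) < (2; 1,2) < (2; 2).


Primitive collections (5):

  {2,8}:  v_{2} + v_{8} = 0  ⟹  sig = (2; —)
  {6,8}:  v_{6} + v_{8} = v_{3} + v_{5}  ⟹  sig = (2; 1,1)
  {2,3,5}:  v_{2} + v_{3} + v_{5} = v_{6}  ⟹  sig = (3; 1)
  {1,4,6,7}:  v_{1} + v_{4} + v_{6} + v_{7} = 2·v_{2}  ⟹  sig = (4; 2)
  {1,3,4,5,7}:  v_{1} + v_{3} + v_{4} + v_{5} + v_{7} = v_{2}  ⟹  sig = (5; 1)

Sorted signature multiset PRS(X):
    (2; —)
    (2; 1,1)
    (3; 1)
    (4; 2)
    (5; 1)


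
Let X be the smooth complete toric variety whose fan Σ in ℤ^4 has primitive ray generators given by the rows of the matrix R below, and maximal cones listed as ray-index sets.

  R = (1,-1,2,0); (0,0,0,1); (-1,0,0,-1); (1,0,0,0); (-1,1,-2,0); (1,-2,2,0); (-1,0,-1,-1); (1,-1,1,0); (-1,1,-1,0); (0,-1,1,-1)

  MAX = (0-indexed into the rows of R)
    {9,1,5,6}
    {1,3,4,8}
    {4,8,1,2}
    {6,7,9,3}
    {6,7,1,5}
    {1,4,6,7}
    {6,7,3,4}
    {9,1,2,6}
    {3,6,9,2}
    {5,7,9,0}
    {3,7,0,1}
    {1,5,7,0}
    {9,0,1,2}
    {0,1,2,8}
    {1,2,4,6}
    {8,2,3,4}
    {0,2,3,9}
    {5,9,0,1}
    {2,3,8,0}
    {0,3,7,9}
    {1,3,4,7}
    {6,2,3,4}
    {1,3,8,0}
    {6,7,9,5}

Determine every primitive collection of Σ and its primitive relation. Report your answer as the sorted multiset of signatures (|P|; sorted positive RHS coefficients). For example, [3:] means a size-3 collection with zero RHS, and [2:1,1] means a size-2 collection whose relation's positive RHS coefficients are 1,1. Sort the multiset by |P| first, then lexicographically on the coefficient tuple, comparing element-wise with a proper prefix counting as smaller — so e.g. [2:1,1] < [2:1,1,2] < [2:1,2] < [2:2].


|primitive collections| = 15. Relations:

  • {0,4}:  v_{0} + v_{4} = 0  ⇒ sig = [2:]
  • {7,8}:  v_{7} + v_{8} = 0  ⇒ sig = [2:]
  • {0,6}:  v_{0} + v_{6} = v_{9}  ⇒ sig = [2:1]
  • {2,7}:  v_{2} + v_{7} = v_{9}  ⇒ sig = [2:1]
  • {4,9}:  v_{4} + v_{9} = v_{6}  ⇒ sig = [2:1]
  • {8,9}:  v_{8} + v_{9} = v_{2}  ⇒ sig = [2:1]
  • {5,8}:  v_{5} + v_{8} = v_{1} + v_{9}  ⇒ sig = [2:1,1]
  • {6,8}:  v_{6} + v_{8} = v_{2} + v_{4}  ⇒ sig = [2:1,1]
  • {4,5}:  v_{4} + v_{5} = v_{1} + v_{6} + v_{7}  ⇒ sig = [2:1,1,1]
  • {2,5}:  v_{2} + v_{5} = v_{1} + 2·v_{9}  ⇒ sig = [2:1,2]
  • {3,5}:  v_{3} + v_{5} = 2·v_{7}  ⇒ sig = [2:2]
  • {1,2,3}:  v_{1} + v_{2} + v_{3} = 0  ⇒ sig = [3:]
  • {1,3,9}:  v_{1} + v_{3} + v_{9} = v_{7}  ⇒ sig = [3:1]
  • {1,7,9}:  v_{1} + v_{7} + v_{9} = v_{5}  ⇒ sig = [3:1]
  • {1,3,6}:  v_{1} + v_{3} + v_{6} = v_{4} + v_{7}  ⇒ sig = [3:1,1]

Hence PRS(X_Σ) =
    [2:]
    [2:]
    [2:1]
    [2:1]
    [2:1]
    [2:1]
    [2:1,1]
    [2:1,1]
    [2:1,1,1]
    [2:1,2]
    [2:2]
    [3:]
    [3:1]
    [3:1]
    [3:1,1]


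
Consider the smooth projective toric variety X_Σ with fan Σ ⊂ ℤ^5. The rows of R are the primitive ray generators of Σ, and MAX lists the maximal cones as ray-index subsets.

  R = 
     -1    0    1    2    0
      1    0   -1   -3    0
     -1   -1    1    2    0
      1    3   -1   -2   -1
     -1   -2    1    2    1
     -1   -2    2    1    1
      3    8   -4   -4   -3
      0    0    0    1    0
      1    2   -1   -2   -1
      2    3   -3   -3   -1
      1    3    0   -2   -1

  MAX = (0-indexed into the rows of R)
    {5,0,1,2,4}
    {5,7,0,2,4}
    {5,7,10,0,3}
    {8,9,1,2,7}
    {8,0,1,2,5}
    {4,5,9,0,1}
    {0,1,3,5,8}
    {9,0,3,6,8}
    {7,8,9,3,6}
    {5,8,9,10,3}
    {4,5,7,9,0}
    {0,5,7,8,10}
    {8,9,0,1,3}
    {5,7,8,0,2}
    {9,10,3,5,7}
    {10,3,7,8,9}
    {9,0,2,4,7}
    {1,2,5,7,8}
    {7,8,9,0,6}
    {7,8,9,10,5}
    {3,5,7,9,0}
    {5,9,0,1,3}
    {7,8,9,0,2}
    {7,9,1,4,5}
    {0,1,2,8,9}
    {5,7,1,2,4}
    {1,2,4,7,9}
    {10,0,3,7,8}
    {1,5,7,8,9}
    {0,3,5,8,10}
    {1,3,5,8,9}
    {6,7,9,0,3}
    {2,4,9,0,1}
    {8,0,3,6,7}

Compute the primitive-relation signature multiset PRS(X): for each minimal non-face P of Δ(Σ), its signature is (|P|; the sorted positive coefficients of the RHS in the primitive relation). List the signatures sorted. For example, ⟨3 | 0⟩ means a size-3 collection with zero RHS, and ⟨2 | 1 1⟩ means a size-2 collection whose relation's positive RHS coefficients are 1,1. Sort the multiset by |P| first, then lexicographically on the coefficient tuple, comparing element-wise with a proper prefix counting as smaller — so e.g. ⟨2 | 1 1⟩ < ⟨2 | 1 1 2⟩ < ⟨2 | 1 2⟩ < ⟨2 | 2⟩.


|primitive collections| = 18. Relations:

  P = {4,8}:  v_{4} + v_{8} = 0  so sig = ⟨2 | 0⟩
  P = {2,3}:  v_{2} + v_{3} = v_{0} + v_{8}  so sig = ⟨2 | 1 1⟩
  P = {1,6}:  v_{1} + v_{6} = v_{3} + v_{8} + v_{9}  so sig = ⟨2 | 1 1 1⟩
  P = {3,4}:  v_{3} + v_{4} = v_{0} + v_{5} + v_{9}  so sig = ⟨2 | 1 1 1⟩
  P = {4,10}:  v_{4} + v_{10} = v_{3} + v_{5} + v_{7}  so sig = ⟨2 | 1 1 1⟩
  P = {4,6}:  v_{4} + v_{6} = v_{0} + v_{3} + v_{7} + v_{9}  so sig = ⟨2 | 1 1 1 1⟩
  P = {2,10}:  v_{2} + v_{10} = v_{0} + v_{5} + v_{7} + 2·v_{8}  so sig = ⟨2 | 1 1 1 2⟩
  P = {2,6}:  v_{2} + v_{6} = 2·v_{0} + v_{7} + 2·v_{8} + v_{9}  so sig = ⟨2 | 1 1 2 2⟩
  P = {5,6}:  v_{5} + v_{6} = 2·v_{3} + v_{7}  so sig = ⟨2 | 1 2⟩
  P = {1,10}:  v_{1} + v_{10} = 2·v_{5} + 2·v_{8} + v_{9}  so sig = ⟨2 | 1 2 2⟩
  P = {6,10}:  v_{6} + v_{10} = 3·v_{3} + 2·v_{7} + v_{8}  so sig = ⟨2 | 1 2 3⟩
  P = {0,1,7}:  v_{0} + v_{1} + v_{7} = 0  so sig = ⟨3 | 0⟩
  P = {2,5,9}:  v_{2} + v_{5} + v_{9} = 0  so sig = ⟨3 | 0⟩
  P = {1,3,7}:  v_{1} + v_{3} + v_{7} = v_{5} + v_{8} + v_{9}  so sig = ⟨3 | 1 1 1⟩
  P = {0,9,10}:  v_{0} + v_{9} + v_{10} = 2·v_{3} + v_{7}  so sig = ⟨3 | 1 2⟩
  P = {0,5,8,9}:  v_{0} + v_{5} + v_{8} + v_{9} = v_{3}  so sig = ⟨4 | 1⟩
  P = {3,5,7,8}:  v_{3} + v_{5} + v_{7} + v_{8} = v_{10}  so sig = ⟨4 | 1⟩
  P = {0,3,7,8,9}:  v_{0} + v_{3} + v_{7} + v_{8} + v_{9} = v_{6}  so sig = ⟨5 | 1⟩

so the primitive-relation signature multiset is
    ⟨2 | 0⟩
    ⟨2 | 1 1⟩
    ⟨2 | 1 1 1⟩
    ⟨2 | 1 1 1⟩
    ⟨2 | 1 1 1⟩
    ⟨2 | 1 1 1 1⟩
    ⟨2 | 1 1 1 2⟩
    ⟨2 | 1 1 2 2⟩
    ⟨2 | 1 2⟩
    ⟨2 | 1 2 2⟩
    ⟨2 | 1 2 3⟩
    ⟨3 | 0⟩
    ⟨3 | 0⟩
    ⟨3 | 1 1 1⟩
    ⟨3 | 1 2⟩
    ⟨4 | 1⟩
    ⟨4 | 1⟩
    ⟨5 | 1⟩
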